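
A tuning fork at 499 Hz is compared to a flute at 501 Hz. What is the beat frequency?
2 Hz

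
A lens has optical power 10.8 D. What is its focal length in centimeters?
f = 1/P = 9.259 cm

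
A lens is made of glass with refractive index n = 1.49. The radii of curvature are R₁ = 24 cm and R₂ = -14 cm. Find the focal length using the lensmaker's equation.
1/f = (n − 1)(1/R₁ − 1/R₂) → f = 18.05 cm (converging lens)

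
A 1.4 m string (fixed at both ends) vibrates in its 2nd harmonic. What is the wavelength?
λₙ = 2L/n = 1.4 m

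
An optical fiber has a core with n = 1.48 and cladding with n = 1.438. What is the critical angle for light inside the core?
θc = arcsin(n_cladding/n_core) = 76.32°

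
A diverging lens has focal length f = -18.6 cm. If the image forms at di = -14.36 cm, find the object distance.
1/do = 1/f − 1/di → do = 62.99 cm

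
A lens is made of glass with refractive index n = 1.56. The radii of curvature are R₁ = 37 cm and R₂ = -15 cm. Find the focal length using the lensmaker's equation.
1/f = (n − 1)(1/R₁ − 1/R₂) → f = 19.06 cm (converging lens)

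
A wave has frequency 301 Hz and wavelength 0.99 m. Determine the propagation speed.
v = fλ = 298 m/s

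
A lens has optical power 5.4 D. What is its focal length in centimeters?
f = 1/P = 18.52 cm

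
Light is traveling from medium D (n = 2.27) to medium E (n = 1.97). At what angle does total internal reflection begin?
θc = arcsin(n₂/n₁) = 60.21°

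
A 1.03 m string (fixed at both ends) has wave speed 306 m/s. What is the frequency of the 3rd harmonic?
fₙ = nv/(2L) = 445.6 Hz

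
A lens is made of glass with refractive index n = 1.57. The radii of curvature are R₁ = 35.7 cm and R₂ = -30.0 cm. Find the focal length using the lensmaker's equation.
1/f = (n − 1)(1/R₁ − 1/R₂) → f = 28.6 cm (converging lens)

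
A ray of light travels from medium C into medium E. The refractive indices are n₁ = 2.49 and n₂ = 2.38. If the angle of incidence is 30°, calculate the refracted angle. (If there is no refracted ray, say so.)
sin θ₂ = (n₁/n₂)·sin θ₁ = 0.5231 → θ₂ = 31.54°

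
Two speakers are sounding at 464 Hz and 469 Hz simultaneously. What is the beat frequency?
5 Hz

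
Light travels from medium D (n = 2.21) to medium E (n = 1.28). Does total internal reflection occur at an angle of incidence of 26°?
θc = arcsin(n₂/n₁) = 35.39°; 26° < θc, so no — the ray refracts.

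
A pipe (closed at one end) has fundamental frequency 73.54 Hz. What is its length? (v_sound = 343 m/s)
L = v/(4f₁) = 1.166 m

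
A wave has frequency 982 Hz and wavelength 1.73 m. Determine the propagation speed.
v = fλ = 1699 m/s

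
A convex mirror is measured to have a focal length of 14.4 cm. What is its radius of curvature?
R = 2|f| = 28.8 cm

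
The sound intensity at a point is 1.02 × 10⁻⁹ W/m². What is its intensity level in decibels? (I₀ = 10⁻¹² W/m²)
β = 10·log₁₀(I/I₀) = 30.09 dB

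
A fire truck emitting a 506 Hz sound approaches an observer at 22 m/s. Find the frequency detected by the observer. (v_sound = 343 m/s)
f_obs = f·v/(v − v_s) = 540.7 Hz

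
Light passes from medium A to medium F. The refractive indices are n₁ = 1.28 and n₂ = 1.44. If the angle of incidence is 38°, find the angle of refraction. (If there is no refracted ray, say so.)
sin θ₂ = (n₁/n₂)·sin θ₁ = 0.5473 → θ₂ = 33.18°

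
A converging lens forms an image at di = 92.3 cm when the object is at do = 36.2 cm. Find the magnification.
M = −di/do = -2.55 (inverted image)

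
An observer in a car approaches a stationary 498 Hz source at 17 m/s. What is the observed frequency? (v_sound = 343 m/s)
f_obs = f·(v + v_o)/v = 522.7 Hz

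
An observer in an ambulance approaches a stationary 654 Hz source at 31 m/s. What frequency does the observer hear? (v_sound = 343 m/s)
f_obs = f·(v + v_o)/v = 713.1 Hz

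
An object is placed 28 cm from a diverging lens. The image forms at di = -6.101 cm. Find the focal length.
1/f = 1/do + 1/di → f = -7.801 cm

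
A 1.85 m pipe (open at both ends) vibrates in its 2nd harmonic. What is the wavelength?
λₙ = 2L/n = 1.85 m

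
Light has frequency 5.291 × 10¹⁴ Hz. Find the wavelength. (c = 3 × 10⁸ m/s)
λ = c/f = 567 nm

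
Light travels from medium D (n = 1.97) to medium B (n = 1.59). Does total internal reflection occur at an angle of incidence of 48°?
θc = arcsin(n₂/n₁) = 53.81°; 48° < θc, so no — the ray refracts.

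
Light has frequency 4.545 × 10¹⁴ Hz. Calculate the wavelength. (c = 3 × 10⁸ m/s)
λ = c/f = 660.1 nm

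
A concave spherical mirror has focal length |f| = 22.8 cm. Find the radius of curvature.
R = 2|f| = 45.6 cm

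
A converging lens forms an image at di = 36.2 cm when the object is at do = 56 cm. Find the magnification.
M = −di/do = -0.6464 (inverted image)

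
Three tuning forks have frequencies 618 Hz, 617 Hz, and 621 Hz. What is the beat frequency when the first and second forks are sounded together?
1 Hz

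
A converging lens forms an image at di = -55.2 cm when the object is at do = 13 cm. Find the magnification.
M = −di/do = 4.246 (upright image)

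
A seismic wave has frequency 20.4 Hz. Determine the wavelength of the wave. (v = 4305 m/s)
λ = v/f = 211 m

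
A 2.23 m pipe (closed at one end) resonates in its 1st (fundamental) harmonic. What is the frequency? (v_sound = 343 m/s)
fₙ = nv/(4L) = 38.45 Hz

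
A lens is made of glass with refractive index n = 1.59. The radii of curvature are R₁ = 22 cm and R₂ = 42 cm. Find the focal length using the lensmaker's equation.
1/f = (n − 1)(1/R₁ − 1/R₂) → f = 78.31 cm (converging lens)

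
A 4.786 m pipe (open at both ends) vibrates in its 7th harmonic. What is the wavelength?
λₙ = 2L/n = 1.367 m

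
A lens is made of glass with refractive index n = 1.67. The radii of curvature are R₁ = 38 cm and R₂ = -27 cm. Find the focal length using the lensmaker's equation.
1/f = (n − 1)(1/R₁ − 1/R₂) → f = 23.56 cm (converging lens)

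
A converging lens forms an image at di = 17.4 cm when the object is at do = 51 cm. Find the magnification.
M = −di/do = -0.3412 (inverted image)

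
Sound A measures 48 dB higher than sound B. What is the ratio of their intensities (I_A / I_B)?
I_A/I_B = 10^(Δβ/10) = 63100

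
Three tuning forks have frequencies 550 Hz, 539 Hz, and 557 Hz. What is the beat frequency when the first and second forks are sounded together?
11 Hz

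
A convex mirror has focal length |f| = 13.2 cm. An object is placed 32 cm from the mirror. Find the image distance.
f = −13.2 cm (convex); 1/di = 1/f − 1/do → di = -9.345 cm (virtual image, behind mirror)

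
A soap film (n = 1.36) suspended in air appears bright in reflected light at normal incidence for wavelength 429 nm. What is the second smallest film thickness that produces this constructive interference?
2nt = (m − ½)λ with m = 2 → t = (m − ½)λ/(2n) = 236.6 nm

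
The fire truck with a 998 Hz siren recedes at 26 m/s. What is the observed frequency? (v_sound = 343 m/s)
f_obs = f·v/(v + v_s) = 927.7 Hz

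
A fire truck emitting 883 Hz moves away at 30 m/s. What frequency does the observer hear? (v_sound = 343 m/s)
f_obs = f·v/(v + v_s) = 812 Hz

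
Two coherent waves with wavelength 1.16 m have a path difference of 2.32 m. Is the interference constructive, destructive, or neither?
constructive — path difference = 2λ, a whole number of wavelengths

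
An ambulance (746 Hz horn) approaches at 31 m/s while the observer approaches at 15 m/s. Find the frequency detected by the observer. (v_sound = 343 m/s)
f_obs = f·(v + v_o)/(v − v_s) = 856 Hz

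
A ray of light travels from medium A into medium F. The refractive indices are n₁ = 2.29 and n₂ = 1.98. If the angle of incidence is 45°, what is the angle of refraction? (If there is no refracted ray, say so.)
sin θ₂ = (n₁/n₂)·sin θ₁ = 0.8178 → θ₂ = 54.87°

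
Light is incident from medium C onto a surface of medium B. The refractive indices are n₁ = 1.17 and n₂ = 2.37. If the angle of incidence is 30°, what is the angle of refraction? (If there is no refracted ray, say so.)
sin θ₂ = (n₁/n₂)·sin θ₁ = 0.2468 → θ₂ = 14.29°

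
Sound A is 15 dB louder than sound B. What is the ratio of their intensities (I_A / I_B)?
I_A/I_B = 10^(Δβ/10) = 31.62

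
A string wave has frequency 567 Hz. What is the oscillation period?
T = 1/f = 0.001764 s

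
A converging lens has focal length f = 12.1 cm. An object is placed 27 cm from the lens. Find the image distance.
1/di = 1/f − 1/do → di = 21.93 cm (real image)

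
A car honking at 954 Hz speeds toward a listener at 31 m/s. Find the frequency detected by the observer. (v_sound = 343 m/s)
f_obs = f·v/(v − v_s) = 1049 Hz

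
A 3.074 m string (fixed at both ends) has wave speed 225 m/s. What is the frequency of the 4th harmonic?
fₙ = nv/(2L) = 146.4 Hz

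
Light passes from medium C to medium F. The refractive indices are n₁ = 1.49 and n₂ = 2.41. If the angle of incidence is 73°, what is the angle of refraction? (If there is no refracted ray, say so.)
sin θ₂ = (n₁/n₂)·sin θ₁ = 0.5912 → θ₂ = 36.25°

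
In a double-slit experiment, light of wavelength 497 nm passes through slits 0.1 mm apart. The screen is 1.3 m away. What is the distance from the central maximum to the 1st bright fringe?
y = mλL/d = 6.461 mm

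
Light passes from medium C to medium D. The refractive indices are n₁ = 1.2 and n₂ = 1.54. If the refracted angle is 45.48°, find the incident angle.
sin θ₁ = (n₂/n₁)·sin θ₂ → θ₁ = 66.21°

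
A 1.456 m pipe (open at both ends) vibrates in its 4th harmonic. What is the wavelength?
λₙ = 2L/n = 0.728 m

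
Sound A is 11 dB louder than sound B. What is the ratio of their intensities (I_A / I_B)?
I_A/I_B = 10^(Δβ/10) = 12.59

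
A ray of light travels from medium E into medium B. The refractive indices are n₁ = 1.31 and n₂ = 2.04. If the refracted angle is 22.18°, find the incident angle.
sin θ₁ = (n₂/n₁)·sin θ₂ → θ₁ = 36.01°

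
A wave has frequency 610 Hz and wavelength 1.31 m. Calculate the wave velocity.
v = fλ = 799.1 m/s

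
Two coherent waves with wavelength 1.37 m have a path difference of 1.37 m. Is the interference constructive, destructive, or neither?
constructive — path difference = 1λ, a whole number of wavelengths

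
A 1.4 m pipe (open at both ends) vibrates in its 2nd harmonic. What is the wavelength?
λₙ = 2L/n = 1.4 m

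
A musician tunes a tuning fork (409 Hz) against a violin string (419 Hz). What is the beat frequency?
10 Hz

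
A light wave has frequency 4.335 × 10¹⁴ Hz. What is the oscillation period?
T = 1/f = 2.307 × 10⁻¹⁵ s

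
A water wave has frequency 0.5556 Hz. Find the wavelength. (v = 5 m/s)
λ = v/f = 8.999 m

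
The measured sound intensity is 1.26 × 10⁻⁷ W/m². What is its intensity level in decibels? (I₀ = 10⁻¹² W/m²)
β = 10·log₁₀(I/I₀) = 51 dB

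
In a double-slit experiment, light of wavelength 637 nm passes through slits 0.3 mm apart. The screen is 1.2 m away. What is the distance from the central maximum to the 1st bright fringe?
y = mλL/d = 2.548 mm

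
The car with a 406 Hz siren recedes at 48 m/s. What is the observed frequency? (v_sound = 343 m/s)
f_obs = f·v/(v + v_s) = 356.2 Hz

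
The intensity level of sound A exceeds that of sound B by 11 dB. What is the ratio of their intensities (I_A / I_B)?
I_A/I_B = 10^(Δβ/10) = 12.59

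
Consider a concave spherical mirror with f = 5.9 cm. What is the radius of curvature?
R = 2|f| = 11.8 cm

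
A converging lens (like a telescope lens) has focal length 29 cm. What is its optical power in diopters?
P = 1/f = 3.448 D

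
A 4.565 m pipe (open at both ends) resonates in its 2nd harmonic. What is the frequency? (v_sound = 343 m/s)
fₙ = nv/(2L) = 75.14 Hz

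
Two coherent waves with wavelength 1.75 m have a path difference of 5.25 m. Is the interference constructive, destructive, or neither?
constructive — path difference = 3λ, a whole number of wavelengths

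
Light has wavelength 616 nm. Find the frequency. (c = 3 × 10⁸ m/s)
f = c/λ = 4.870 × 10¹⁴ Hz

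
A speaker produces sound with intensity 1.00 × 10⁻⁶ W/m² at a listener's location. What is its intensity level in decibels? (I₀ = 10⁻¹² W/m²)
β = 10·log₁₀(I/I₀) = 60 dB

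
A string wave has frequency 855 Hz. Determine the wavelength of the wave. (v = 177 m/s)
λ = v/f = 0.207 m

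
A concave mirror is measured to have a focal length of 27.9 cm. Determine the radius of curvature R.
R = 2|f| = 55.8 cm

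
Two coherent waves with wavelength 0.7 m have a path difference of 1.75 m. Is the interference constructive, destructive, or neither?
destructive — path difference = 2.5λ, an odd multiple of λ/2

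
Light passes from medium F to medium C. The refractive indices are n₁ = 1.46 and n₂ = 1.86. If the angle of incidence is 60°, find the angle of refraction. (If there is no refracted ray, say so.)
sin θ₂ = (n₁/n₂)·sin θ₁ = 0.6798 → θ₂ = 42.83°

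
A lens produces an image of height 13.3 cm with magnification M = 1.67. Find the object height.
ho = |hi|/|M| = 7.964 cm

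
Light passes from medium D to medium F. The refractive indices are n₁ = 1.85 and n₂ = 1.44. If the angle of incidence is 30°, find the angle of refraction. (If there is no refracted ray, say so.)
sin θ₂ = (n₁/n₂)·sin θ₁ = 0.6424 → θ₂ = 39.97°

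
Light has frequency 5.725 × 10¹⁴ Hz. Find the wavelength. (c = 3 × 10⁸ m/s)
λ = c/f = 524 nm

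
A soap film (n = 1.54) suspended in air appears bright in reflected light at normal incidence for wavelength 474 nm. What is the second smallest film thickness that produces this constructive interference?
2nt = (m − ½)λ with m = 2 → t = (m − ½)λ/(2n) = 230.8 nm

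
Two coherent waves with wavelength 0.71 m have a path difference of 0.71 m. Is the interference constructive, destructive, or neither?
constructive — path difference = 1λ, a whole number of wavelengths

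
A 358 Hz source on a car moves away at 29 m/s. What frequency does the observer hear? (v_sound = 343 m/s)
f_obs = f·v/(v + v_s) = 330.1 Hz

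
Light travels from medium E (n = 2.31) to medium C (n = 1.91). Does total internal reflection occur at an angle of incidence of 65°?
θc = arcsin(n₂/n₁) = 55.78°; 65° > θc, so yes — total internal reflection.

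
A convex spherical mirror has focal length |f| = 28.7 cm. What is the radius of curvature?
R = 2|f| = 57.4 cm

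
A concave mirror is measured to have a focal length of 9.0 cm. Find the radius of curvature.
R = 2|f| = 18 cm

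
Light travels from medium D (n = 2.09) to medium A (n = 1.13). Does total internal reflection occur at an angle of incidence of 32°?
θc = arcsin(n₂/n₁) = 32.73°; 32° < θc, so no — the ray refracts.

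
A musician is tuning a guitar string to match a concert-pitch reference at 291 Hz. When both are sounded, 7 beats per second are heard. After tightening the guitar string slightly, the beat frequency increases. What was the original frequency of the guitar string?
298 Hz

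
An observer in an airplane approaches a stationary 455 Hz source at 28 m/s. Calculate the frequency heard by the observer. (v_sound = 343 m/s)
f_obs = f·(v + v_o)/v = 492.1 Hz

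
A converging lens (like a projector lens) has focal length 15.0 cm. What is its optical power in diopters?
P = 1/f = 6.667 D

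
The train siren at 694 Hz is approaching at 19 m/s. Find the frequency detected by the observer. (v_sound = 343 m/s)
f_obs = f·v/(v − v_s) = 734.7 Hz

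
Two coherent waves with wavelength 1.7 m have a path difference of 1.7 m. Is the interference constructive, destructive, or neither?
constructive — path difference = 1λ, a whole number of wavelengths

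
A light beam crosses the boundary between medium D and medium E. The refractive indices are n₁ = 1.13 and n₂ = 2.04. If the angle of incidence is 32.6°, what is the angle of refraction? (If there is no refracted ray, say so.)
sin θ₂ = (n₁/n₂)·sin θ₁ = 0.2984 → θ₂ = 17.36°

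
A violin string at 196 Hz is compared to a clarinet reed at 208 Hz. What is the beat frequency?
12 Hz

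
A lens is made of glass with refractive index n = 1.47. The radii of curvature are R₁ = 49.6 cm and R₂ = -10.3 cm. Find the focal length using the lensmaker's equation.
1/f = (n − 1)(1/R₁ − 1/R₂) → f = 18.15 cm (converging lens)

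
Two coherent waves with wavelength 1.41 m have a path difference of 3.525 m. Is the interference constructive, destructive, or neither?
destructive — path difference = 2.5λ, an odd multiple of λ/2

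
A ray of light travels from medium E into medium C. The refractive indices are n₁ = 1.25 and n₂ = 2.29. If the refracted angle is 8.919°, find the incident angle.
sin θ₁ = (n₂/n₁)·sin θ₂ → θ₁ = 16.5°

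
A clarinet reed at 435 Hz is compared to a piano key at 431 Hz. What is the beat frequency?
4 Hz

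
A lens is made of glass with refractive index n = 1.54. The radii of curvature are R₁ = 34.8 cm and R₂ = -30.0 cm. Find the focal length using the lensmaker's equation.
1/f = (n − 1)(1/R₁ − 1/R₂) → f = 29.84 cm (converging lens)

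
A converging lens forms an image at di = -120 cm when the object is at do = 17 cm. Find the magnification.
M = −di/do = 7.059 (upright image)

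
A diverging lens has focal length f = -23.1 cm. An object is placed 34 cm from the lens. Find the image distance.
1/di = 1/f − 1/do → di = -13.75 cm (virtual image)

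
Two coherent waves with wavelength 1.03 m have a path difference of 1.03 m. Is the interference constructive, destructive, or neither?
constructive — path difference = 1λ, a whole number of wavelengths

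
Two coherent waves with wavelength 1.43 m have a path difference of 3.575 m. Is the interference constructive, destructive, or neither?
destructive — path difference = 2.5λ, an odd multiple of λ/2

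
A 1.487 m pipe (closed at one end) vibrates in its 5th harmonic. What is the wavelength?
λₙ = 4L/n = 1.19 m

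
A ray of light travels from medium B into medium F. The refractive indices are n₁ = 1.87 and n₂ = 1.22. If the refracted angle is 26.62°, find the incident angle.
sin θ₁ = (n₂/n₁)·sin θ₂ → θ₁ = 17°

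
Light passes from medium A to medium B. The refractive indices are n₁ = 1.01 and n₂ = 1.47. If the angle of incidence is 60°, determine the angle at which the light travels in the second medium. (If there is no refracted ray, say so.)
sin θ₂ = (n₁/n₂)·sin θ₁ = 0.595 → θ₂ = 36.51°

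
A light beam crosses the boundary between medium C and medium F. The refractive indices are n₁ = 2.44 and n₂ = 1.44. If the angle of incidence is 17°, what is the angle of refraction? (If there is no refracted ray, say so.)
sin θ₂ = (n₁/n₂)·sin θ₁ = 0.4954 → θ₂ = 29.7°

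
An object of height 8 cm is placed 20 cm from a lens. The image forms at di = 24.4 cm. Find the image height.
hi = (-di/do) × ho = -9.76 cm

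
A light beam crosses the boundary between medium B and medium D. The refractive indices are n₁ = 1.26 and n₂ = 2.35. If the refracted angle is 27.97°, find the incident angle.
sin θ₁ = (n₂/n₁)·sin θ₂ → θ₁ = 61.01°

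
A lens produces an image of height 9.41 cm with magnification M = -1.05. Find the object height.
ho = |hi|/|M| = 8.962 cm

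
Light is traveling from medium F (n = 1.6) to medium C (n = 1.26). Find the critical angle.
θc = arcsin(n₂/n₁) = 51.95°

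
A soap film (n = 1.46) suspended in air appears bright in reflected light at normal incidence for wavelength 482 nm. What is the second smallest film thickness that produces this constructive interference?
2nt = (m − ½)λ with m = 2 → t = (m − ½)λ/(2n) = 247.6 nm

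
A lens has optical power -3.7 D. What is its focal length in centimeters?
f = 1/P = -27.03 cm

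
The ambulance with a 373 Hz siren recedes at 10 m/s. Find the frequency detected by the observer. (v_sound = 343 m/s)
f_obs = f·v/(v + v_s) = 362.4 Hz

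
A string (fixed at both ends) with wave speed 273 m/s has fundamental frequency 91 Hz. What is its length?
L = v/(2f₁) = 1.5 m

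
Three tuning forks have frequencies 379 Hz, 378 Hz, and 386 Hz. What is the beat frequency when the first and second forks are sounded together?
1 Hz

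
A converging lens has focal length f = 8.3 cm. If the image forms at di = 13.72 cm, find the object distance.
1/do = 1/f − 1/di → do = 21.01 cm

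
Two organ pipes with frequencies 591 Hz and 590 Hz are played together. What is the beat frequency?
1 Hz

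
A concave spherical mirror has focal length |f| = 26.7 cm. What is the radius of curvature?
R = 2|f| = 53.4 cm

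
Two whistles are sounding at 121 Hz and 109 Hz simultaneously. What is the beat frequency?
12 Hz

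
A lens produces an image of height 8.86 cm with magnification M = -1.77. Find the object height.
ho = |hi|/|M| = 5.006 cm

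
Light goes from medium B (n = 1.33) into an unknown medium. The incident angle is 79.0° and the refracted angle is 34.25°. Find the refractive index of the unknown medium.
n₂ = n₁·sin θ₁ / sin θ₂ = 2.32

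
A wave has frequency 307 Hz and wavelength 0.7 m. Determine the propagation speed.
v = fλ = 214.9 m/s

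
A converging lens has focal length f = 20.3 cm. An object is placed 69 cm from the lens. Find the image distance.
1/di = 1/f − 1/do → di = 28.76 cm (real image)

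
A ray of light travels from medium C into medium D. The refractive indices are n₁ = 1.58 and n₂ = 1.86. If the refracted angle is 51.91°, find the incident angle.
sin θ₁ = (n₂/n₁)·sin θ₂ → θ₁ = 67.9°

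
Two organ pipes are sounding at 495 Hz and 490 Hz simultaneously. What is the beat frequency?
5 Hz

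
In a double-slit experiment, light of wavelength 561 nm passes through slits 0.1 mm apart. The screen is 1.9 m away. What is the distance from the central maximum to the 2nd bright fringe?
y = mλL/d = 21.32 mm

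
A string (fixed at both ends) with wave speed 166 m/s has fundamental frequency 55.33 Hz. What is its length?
L = v/(2f₁) = 1.5 m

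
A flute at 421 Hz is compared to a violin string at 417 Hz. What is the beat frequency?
4 Hz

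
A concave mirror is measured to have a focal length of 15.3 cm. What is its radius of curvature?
R = 2|f| = 30.6 cm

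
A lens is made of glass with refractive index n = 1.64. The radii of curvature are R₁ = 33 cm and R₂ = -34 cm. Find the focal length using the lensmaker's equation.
1/f = (n − 1)(1/R₁ − 1/R₂) → f = 26.17 cm (converging lens)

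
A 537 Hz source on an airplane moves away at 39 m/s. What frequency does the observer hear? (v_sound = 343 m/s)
f_obs = f·v/(v + v_s) = 482.2 Hz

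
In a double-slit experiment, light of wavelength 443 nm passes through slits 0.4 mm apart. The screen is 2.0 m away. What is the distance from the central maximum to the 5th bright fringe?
y = mλL/d = 11.07 mm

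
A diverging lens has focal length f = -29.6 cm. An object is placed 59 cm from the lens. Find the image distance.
1/di = 1/f − 1/do → di = -19.71 cm (virtual image)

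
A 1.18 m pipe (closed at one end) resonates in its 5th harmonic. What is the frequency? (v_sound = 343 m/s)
fₙ = nv/(4L) = 363.3 Hz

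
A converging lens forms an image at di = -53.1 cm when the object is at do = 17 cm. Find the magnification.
M = −di/do = 3.124 (upright image)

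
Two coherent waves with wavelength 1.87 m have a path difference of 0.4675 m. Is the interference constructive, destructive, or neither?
neither (partial) — path difference = 0.25λ, neither a whole number of wavelengths nor an odd multiple of λ/2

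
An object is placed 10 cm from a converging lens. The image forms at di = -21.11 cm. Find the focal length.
1/f = 1/do + 1/di → f = 19 cm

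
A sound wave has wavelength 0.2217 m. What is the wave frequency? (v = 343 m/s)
f = v/λ = 1547 Hz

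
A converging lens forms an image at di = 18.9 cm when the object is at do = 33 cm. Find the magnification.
M = −di/do = -0.5727 (inverted image)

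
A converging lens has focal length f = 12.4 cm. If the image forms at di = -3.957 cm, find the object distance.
1/do = 1/f − 1/di → do = 3 cm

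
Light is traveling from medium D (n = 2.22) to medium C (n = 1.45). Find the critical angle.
θc = arcsin(n₂/n₁) = 40.78°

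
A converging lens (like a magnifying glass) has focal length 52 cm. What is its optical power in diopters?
P = 1/f = 1.923 D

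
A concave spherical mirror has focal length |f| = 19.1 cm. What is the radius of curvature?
R = 2|f| = 38.2 cm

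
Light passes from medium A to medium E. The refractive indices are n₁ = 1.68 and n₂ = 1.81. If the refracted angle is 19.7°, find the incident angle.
sin θ₁ = (n₂/n₁)·sin θ₂ → θ₁ = 21.3°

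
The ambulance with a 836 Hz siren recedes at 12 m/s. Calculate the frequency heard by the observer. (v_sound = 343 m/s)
f_obs = f·v/(v + v_s) = 807.7 Hz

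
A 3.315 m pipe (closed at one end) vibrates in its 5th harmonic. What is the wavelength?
λₙ = 4L/n = 2.652 m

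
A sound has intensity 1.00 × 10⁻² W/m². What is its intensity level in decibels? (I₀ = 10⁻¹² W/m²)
β = 10·log₁₀(I/I₀) = 100 dB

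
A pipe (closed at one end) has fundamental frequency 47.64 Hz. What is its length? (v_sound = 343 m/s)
L = v/(4f₁) = 1.8 m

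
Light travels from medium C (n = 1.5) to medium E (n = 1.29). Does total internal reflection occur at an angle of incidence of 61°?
θc = arcsin(n₂/n₁) = 59.32°; 61° > θc, so yes — total internal reflection.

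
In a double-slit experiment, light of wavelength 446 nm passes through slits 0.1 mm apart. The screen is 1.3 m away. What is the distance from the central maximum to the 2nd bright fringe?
y = mλL/d = 11.6 mm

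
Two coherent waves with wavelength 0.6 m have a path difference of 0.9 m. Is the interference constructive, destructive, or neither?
destructive — path difference = 1.5λ, an odd multiple of λ/2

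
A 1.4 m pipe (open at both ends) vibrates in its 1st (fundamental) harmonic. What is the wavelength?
λₙ = 2L/n = 2.8 m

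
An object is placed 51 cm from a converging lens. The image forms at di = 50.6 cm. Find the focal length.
1/f = 1/do + 1/di → f = 25.4 cm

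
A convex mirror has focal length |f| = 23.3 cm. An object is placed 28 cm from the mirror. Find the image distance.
f = −23.3 cm (convex); 1/di = 1/f − 1/do → di = -12.72 cm (virtual image, behind mirror)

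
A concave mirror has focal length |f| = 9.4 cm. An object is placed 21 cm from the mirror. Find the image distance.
f = +9.4 cm (concave); 1/di = 1/f − 1/do → di = 17.02 cm (real image, in front of mirror)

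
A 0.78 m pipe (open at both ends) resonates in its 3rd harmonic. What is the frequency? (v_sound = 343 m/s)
fₙ = nv/(2L) = 659.6 Hz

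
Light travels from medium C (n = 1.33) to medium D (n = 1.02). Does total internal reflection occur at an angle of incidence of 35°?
θc = arcsin(n₂/n₁) = 50.08°; 35° < θc, so no — the ray refracts.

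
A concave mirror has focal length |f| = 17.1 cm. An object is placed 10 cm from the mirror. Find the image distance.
f = +17.1 cm (concave); 1/di = 1/f − 1/do → di = -24.08 cm (virtual image, behind mirror)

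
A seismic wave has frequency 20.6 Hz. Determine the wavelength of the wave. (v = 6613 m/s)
λ = v/f = 321 m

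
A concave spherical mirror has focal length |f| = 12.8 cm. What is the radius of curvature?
R = 2|f| = 25.6 cm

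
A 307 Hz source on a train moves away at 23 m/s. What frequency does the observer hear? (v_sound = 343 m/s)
f_obs = f·v/(v + v_s) = 287.7 Hz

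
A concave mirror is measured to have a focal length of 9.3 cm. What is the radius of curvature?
R = 2|f| = 18.6 cm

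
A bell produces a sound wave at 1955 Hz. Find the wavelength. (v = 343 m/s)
λ = v/f = 0.1754 m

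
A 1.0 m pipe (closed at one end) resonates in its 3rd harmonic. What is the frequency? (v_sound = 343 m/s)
fₙ = nv/(4L) = 257.2 Hz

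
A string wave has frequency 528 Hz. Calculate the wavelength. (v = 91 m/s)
λ = v/f = 0.1723 m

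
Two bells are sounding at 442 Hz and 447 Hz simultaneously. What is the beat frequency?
5 Hz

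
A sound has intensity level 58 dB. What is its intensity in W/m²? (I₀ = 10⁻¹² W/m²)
I = I₀·10^(β/10) = 6.31 × 10⁻⁷ W/m²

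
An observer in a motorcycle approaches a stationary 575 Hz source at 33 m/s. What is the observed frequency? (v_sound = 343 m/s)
f_obs = f·(v + v_o)/v = 630.3 Hz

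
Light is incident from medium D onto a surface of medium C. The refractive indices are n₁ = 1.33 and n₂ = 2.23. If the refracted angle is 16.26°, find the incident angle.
sin θ₁ = (n₂/n₁)·sin θ₂ → θ₁ = 28°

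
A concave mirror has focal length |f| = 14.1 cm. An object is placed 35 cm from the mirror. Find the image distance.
f = +14.1 cm (concave); 1/di = 1/f − 1/do → di = 23.61 cm (real image, in front of mirror)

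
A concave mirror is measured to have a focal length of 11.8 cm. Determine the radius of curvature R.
R = 2|f| = 23.6 cm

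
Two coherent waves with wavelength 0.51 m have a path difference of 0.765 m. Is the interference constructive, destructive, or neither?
destructive — path difference = 1.5λ, an odd multiple of λ/2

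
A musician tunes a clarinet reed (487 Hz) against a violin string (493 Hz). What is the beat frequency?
6 Hz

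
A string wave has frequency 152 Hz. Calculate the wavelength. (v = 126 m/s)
λ = v/f = 0.8289 m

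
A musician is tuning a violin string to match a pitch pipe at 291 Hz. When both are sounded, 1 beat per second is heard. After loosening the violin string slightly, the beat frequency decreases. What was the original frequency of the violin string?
292 Hz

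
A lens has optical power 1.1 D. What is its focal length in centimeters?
f = 1/P = 90.91 cm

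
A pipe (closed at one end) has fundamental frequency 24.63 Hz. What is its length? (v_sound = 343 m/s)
L = v/(4f₁) = 3.482 m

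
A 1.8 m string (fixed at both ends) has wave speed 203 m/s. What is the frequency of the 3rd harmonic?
fₙ = nv/(2L) = 169.2 Hz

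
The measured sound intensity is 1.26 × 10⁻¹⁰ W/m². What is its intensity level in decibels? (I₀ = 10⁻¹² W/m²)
β = 10·log₁₀(I/I₀) = 21 dB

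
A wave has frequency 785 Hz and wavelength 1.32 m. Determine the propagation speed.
v = fλ = 1036 m/s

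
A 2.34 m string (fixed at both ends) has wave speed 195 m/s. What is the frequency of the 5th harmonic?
fₙ = nv/(2L) = 208.3 Hz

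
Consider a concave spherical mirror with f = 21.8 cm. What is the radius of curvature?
R = 2|f| = 43.6 cm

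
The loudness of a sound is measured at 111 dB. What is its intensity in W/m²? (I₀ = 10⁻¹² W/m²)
I = I₀·10^(β/10) = 1.26 × 10⁻¹ W/m²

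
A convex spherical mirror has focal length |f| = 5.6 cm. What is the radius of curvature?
R = 2|f| = 11.2 cm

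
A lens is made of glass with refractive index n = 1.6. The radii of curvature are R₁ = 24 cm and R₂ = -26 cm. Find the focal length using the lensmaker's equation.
1/f = (n − 1)(1/R₁ − 1/R₂) → f = 20.8 cm (converging lens)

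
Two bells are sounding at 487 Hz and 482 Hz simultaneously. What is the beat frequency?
5 Hz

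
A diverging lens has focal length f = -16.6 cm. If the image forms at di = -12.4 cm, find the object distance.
1/do = 1/f − 1/di → do = 49.01 cm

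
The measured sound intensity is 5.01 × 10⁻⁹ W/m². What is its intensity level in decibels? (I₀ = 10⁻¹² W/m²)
β = 10·log₁₀(I/I₀) = 37 dB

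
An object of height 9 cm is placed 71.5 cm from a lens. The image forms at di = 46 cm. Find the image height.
hi = (-di/do) × ho = -5.79 cm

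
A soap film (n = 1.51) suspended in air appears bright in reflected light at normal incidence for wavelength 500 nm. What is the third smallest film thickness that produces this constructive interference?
2nt = (m − ½)λ with m = 3 → t = (m − ½)λ/(2n) = 413.9 nm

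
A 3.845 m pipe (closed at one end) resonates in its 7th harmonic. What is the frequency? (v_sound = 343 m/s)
fₙ = nv/(4L) = 156.1 Hz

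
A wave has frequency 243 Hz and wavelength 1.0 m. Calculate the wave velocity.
v = fλ = 243 m/s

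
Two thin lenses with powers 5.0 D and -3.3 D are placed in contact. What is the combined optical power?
P_total = P₁ + P₂ = 1.7 D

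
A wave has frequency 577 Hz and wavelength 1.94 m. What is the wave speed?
v = fλ = 1119 m/s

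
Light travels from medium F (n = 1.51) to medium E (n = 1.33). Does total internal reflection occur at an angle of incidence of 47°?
θc = arcsin(n₂/n₁) = 61.74°; 47° < θc, so no — the ray refracts.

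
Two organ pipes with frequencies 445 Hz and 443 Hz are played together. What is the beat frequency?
2 Hz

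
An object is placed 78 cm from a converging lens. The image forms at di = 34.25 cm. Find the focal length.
1/f = 1/do + 1/di → f = 23.8 cm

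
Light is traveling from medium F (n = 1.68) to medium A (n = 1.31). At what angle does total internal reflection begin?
θc = arcsin(n₂/n₁) = 51.24°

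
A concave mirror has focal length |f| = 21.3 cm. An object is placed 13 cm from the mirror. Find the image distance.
f = +21.3 cm (concave); 1/di = 1/f − 1/do → di = -33.36 cm (virtual image, behind mirror)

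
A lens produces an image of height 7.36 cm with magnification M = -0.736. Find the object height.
ho = |hi|/|M| = 10 cm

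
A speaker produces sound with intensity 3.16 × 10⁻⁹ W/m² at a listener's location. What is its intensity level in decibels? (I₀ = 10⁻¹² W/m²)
β = 10·log₁₀(I/I₀) = 35 dB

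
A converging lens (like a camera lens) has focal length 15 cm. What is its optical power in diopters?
P = 1/f = 6.667 D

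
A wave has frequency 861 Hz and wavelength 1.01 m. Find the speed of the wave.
v = fλ = 869.6 m/s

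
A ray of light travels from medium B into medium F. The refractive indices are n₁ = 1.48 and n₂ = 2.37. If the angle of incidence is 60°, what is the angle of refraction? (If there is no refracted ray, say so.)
sin θ₂ = (n₁/n₂)·sin θ₁ = 0.5408 → θ₂ = 32.74°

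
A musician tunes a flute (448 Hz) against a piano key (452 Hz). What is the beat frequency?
4 Hz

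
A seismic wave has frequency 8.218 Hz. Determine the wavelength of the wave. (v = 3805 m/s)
λ = v/f = 463 m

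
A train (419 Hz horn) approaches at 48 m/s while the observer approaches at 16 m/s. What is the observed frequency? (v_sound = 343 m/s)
f_obs = f·(v + v_o)/(v − v_s) = 509.9 Hz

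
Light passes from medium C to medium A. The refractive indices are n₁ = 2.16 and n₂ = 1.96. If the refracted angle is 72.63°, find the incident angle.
sin θ₁ = (n₂/n₁)·sin θ₂ → θ₁ = 60°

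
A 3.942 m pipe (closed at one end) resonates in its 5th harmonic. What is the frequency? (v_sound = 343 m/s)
fₙ = nv/(4L) = 108.8 Hz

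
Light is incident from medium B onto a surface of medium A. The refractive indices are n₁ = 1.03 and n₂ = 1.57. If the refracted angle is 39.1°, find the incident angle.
sin θ₁ = (n₂/n₁)·sin θ₂ → θ₁ = 74.01°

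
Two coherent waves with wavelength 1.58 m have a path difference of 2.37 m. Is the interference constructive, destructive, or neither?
destructive — path difference = 1.5λ, an odd multiple of λ/2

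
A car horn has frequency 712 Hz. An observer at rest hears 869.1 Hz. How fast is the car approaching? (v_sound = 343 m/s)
v_s = v·(1 − f/f_obs) = 62 m/s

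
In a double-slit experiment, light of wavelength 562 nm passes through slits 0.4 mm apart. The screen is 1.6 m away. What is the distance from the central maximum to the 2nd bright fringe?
y = mλL/d = 4.496 mm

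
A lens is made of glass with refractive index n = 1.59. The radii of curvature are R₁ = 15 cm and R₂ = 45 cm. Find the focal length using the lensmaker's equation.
1/f = (n − 1)(1/R₁ − 1/R₂) → f = 38.14 cm (converging lens)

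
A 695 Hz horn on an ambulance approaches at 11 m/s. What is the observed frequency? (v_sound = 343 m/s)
f_obs = f·v/(v − v_s) = 718 Hz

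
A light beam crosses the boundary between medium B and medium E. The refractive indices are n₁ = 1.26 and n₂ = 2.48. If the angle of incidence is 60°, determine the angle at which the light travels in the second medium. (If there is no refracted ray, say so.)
sin θ₂ = (n₁/n₂)·sin θ₁ = 0.44 → θ₂ = 26.1°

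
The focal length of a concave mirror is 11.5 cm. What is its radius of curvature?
R = 2|f| = 23 cm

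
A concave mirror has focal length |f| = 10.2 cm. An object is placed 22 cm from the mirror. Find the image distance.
f = +10.2 cm (concave); 1/di = 1/f − 1/do → di = 19.02 cm (real image, in front of mirror)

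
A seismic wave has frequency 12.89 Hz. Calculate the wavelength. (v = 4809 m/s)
λ = v/f = 373.1 m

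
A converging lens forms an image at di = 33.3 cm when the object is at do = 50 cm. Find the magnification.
M = −di/do = -0.666 (inverted image)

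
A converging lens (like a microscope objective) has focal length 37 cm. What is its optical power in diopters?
P = 1/f = 2.703 D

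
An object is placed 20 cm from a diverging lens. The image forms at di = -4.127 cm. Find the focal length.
1/f = 1/do + 1/di → f = -5.2 cm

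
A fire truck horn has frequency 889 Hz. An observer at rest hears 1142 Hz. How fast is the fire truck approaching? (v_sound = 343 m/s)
v_s = v·(1 − f/f_obs) = 75.99 m/s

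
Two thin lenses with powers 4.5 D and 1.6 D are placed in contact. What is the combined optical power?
P_total = P₁ + P₂ = 6.1 D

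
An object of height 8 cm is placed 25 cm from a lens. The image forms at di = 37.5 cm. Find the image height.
hi = (-di/do) × ho = -12 cm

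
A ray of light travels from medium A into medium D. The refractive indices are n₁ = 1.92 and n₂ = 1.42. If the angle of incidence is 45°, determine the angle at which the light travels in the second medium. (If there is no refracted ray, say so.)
sin θ₂ = (n₁/n₂)·sin θ₁ = 0.9561 → θ₂ = 72.96°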